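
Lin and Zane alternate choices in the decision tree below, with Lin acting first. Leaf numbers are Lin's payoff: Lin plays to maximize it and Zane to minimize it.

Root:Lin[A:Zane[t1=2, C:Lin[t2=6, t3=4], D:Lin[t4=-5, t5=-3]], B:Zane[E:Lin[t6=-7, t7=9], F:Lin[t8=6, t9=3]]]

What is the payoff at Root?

6

C (Lin): max(6, 4) = 6
D (Lin): max(-5, -3) = -3
A (Zane): min(2, 6, -3) = -3
E (Lin): max(-7, 9) = 9
F (Lin): max(6, 3) = 6
B (Zane): min(9, 6) = 6
Root (Lin): max(-3, 6) = 6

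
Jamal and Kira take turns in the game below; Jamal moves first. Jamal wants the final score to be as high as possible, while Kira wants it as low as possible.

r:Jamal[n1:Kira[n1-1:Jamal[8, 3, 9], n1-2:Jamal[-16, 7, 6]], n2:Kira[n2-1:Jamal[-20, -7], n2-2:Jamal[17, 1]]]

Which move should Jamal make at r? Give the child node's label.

n1-1 (Jamal): max(8, 3, 9) = 9
n1-2 (Jamal): max(-16, 7, 6) = 7
n1 (Kira): min(9, 7) = 7
n2-1 (Jamal): max(-20, -7) = -7
n2-2 (Jamal): max(17, 1) = 17
n2 (Kira): min(-7, 17) = -7
r (Jamal): max(7, -7) = 7
Jamal at r wants the highest of {n1=7, n2=-7}, so chooses n1.

n1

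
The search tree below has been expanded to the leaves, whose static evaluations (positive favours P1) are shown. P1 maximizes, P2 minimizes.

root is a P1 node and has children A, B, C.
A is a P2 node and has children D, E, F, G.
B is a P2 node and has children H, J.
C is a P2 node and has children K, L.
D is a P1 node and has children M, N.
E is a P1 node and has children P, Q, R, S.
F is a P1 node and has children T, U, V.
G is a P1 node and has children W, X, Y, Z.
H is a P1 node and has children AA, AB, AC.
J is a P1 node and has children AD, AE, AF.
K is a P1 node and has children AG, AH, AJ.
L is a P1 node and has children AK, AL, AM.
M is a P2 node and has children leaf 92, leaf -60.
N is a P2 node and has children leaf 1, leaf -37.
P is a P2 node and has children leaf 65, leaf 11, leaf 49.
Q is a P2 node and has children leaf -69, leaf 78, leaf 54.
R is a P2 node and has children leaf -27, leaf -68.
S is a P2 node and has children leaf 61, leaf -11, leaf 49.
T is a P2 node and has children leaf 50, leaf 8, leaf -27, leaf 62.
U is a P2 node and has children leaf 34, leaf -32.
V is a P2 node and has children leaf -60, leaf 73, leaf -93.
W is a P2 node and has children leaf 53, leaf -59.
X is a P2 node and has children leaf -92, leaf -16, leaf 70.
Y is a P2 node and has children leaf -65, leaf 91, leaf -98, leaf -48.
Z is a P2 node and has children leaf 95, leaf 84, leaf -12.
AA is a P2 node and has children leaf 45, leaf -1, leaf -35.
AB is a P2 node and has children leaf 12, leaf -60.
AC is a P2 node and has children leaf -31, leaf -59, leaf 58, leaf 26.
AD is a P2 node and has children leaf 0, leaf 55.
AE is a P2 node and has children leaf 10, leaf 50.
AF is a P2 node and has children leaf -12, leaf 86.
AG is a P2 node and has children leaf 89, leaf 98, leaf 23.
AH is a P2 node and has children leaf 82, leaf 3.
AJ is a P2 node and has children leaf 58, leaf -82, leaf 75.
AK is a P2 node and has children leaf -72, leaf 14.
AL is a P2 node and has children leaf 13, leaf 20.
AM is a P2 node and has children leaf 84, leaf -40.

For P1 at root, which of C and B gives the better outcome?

AG (P2): min(89, 98, 23) = 23
AH (P2): min(82, 3) = 3
AJ (P2): min(58, -82, 75) = -82
K (P1): max(23, 3, -82) = 23
AK (P2): min(-72, 14) = -72
AL (P2): min(13, 20) = 13
AM (P2): min(84, -40) = -40
L (P1): max(-72, 13, -40) = 13
C (P2): min(23, 13) = 13
AA (P2): min(45, -1, -35) = -35
AB (P2): min(12, -60) = -60
AC (P2): min(-31, -59, 58, 26) = -59
H (P1): max(-35, -60, -59) = -35
AD (P2): min(0, 55) = 0
AE (P2): min(10, 50) = 10
AF (P2): min(-12, 86) = -12
J (P1): max(0, 10, -12) = 10
B (P2): min(-35, 10) = -35
P1 prefers the higher value; C=13, B=-35. C is better since 13 > -35.

C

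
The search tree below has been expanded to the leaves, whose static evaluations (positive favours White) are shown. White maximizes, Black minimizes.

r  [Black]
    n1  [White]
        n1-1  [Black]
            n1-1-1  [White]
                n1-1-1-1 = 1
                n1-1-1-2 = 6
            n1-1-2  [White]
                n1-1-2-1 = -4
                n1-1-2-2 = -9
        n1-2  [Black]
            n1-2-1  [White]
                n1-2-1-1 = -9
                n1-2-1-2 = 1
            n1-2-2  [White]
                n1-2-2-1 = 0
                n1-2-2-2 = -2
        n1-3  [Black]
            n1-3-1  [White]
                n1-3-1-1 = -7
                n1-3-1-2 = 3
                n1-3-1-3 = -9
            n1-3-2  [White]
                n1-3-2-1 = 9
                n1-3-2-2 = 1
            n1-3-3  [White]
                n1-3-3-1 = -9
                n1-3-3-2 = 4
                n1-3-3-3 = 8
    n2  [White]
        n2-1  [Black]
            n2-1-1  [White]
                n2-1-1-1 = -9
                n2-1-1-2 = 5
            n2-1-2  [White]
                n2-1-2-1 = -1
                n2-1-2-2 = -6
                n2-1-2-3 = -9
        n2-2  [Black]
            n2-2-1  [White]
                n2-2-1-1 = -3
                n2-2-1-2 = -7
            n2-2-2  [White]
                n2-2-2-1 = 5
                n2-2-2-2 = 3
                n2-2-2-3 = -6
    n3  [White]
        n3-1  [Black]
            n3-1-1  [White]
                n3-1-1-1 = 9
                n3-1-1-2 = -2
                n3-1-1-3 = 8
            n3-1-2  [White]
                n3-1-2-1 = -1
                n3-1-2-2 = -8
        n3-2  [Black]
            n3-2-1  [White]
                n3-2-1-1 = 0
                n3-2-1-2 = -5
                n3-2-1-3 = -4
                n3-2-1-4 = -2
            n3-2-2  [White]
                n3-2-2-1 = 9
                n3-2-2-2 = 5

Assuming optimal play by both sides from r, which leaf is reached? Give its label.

n1-1-1 (White): max(1, 6) = 6
n1-1-2 (White): max(-4, -9) = -4
n1-1 (Black): min(6, -4) = -4
n1-2-1 (White): max(-9, 1) = 1
n1-2-2 (White): max(0, -2) = 0
n1-2 (Black): min(1, 0) = 0
n1-3-1 (White): max(-7, 3, -9) = 3
n1-3-2 (White): max(9, 1) = 9
n1-3-3 (White): max(-9, 4, 8) = 8
n1-3 (Black): min(3, 9, 8) = 3
n1 (White): max(-4, 0, 3) = 3
n2-1-1 (White): max(-9, 5) = 5
n2-1-2 (White): max(-1, -6, -9) = -1
n2-1 (Black): min(5, -1) = -1
n2-2-1 (White): max(-3, -7) = -3
n2-2-2 (White): max(5, 3, -6) = 5
n2-2 (Black): min(-3, 5) = -3
n2 (White): max(-1, -3) = -1
n3-1-1 (White): max(9, -2, 8) = 9
n3-1-2 (White): max(-1, -8) = -1
n3-1 (Black): min(9, -1) = -1
n3-2-1 (White): max(0, -5, -4, -2) = 0
n3-2-2 (White): max(9, 5) = 9
n3-2 (Black): min(0, 9) = 0
n3 (White): max(-1, 0) = 0
r (Black): min(3, -1, 0) = -1
At r, Black picks n2 (lowest: -1).
At n2, White picks n2-1 (highest: -1).
At n2-1, Black picks n2-1-2 (lowest: -1).
At n2-1-2, White picks n2-1-2-1 (highest: -1).
Terminal value -1.

n2-1-2-1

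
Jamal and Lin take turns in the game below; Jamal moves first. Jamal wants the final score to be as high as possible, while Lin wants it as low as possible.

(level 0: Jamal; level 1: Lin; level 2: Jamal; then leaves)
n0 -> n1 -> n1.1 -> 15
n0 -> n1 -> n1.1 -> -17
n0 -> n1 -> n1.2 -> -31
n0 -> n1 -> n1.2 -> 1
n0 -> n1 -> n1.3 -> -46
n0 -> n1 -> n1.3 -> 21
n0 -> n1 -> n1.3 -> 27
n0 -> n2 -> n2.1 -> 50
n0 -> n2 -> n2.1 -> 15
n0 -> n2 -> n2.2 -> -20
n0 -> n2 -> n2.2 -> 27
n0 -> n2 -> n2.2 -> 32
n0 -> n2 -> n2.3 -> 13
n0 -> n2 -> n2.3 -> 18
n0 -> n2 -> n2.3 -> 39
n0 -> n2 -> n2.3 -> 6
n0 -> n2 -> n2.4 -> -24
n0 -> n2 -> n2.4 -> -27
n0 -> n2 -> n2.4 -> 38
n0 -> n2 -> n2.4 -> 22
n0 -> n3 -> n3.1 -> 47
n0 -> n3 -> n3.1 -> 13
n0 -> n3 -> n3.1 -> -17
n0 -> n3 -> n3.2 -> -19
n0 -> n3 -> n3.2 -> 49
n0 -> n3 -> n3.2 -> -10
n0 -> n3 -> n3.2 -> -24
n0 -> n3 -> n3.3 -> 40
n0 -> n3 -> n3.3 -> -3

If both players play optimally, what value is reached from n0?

40

n1.1 (Jamal): max(15, -17) = 15
n1.2 (Jamal): max(-31, 1) = 1
n1.3 (Jamal): max(-46, 21, 27) = 27
n1 (Lin): min(15, 1, 27) = 1
n2.1 (Jamal): max(50, 15) = 50
n2.2 (Jamal): max(-20, 27, 32) = 32
n2.3 (Jamal): max(13, 18, 39, 6) = 39
n2.4 (Jamal): max(-24, -27, 38, 22) = 38
n2 (Lin): min(50, 32, 39, 38) = 32
n3.1 (Jamal): max(47, 13, -17) = 47
n3.2 (Jamal): max(-19, 49, -10, -24) = 49
n3.3 (Jamal): max(40, -3) = 40
n3 (Lin): min(47, 49, 40) = 40
n0 (Jamal): max(1, 32, 40) = 40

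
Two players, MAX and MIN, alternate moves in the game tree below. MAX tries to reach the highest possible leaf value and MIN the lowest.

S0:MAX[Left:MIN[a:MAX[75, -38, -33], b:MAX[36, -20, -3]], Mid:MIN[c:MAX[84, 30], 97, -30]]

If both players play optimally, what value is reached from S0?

36

a (MAX): max(75, -38, -33) = 75
b (MAX): max(36, -20, -3) = 36
Left (MIN): min(75, 36) = 36
c (MAX): max(84, 30) = 84
Mid (MIN): min(84, 97, -30) = -30
S0 (MAX): max(36, -30) = 36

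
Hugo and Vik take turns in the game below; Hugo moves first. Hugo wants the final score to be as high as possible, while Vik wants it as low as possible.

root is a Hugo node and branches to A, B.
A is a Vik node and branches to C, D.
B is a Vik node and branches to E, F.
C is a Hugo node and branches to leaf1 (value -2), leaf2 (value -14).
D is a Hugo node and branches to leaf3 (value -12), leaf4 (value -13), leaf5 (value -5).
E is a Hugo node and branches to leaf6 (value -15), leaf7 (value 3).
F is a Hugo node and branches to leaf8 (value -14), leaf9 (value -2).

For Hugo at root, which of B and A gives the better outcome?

B

E (Hugo): max(-15, 3) = 3
F (Hugo): max(-14, -2) = -2
B (Vik): min(3, -2) = -2
C (Hugo): max(-2, -14) = -2
D (Hugo): max(-12, -13, -5) = -5
A (Vik): min(-2, -5) = -5
Hugo prefers the higher value; B=-2, A=-5. B is better since -2 > -5.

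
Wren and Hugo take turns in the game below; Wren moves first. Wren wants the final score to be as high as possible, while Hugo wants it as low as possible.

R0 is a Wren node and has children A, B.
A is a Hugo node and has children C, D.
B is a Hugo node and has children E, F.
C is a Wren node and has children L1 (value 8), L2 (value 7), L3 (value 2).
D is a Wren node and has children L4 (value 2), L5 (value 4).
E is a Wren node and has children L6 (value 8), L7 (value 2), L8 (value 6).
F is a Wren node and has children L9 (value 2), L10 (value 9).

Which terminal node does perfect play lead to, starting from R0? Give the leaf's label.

L6

C (Wren): max(8, 7, 2) = 8
D (Wren): max(2, 4) = 4
A (Hugo): min(8, 4) = 4
E (Wren): max(8, 2, 6) = 8
F (Wren): max(2, 9) = 9
B (Hugo): min(8, 9) = 8
R0 (Wren): max(4, 8) = 8
At R0, Wren picks B (highest: 8).
At B, Hugo picks E (lowest: 8).
At E, Wren picks L6 (highest: 8).
Terminal value 8.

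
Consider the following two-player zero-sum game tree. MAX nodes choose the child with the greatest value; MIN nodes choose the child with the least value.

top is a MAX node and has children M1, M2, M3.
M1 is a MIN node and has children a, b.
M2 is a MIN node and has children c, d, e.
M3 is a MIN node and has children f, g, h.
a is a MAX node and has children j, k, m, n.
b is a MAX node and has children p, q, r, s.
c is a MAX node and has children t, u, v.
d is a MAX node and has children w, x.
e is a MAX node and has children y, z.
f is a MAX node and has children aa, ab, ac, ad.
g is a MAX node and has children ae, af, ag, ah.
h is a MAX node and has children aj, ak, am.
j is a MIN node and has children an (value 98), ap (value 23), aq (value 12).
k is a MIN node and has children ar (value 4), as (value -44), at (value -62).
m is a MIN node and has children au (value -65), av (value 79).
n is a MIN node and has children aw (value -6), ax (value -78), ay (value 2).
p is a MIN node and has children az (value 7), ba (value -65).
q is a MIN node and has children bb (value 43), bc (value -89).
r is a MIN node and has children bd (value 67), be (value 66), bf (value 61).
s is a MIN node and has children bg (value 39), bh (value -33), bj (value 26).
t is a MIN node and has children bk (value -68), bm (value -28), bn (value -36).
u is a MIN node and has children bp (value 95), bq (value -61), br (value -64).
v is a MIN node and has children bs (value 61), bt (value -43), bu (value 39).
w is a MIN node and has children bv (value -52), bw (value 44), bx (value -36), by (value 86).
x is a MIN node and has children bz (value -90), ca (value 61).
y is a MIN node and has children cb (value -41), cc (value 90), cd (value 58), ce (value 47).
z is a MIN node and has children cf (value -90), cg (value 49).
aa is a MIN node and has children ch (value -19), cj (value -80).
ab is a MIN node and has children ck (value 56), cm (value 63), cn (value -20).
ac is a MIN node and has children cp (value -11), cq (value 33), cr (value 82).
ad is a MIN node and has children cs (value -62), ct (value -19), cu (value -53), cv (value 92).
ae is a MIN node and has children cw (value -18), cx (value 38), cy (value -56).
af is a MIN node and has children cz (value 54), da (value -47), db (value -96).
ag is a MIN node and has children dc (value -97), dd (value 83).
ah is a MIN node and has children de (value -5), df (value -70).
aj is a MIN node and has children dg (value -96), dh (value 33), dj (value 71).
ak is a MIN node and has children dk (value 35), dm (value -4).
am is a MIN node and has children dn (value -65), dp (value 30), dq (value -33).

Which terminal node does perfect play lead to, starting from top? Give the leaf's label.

j (MIN): min(98, 23, 12) = 12
k (MIN): min(4, -44, -62) = -62
m (MIN): min(-65, 79) = -65
n (MIN): min(-6, -78, 2) = -78
a (MAX): max(12, -62, -65, -78) = 12
p (MIN): min(7, -65) = -65
q (MIN): min(43, -89) = -89
r (MIN): min(67, 66, 61) = 61
s (MIN): min(39, -33, 26) = -33
b (MAX): max(-65, -89, 61, -33) = 61
M1 (MIN): min(12, 61) = 12
t (MIN): min(-68, -28, -36) = -68
u (MIN): min(95, -61, -64) = -64
v (MIN): min(61, -43, 39) = -43
c (MAX): max(-68, -64, -43) = -43
w (MIN): min(-52, 44, -36, 86) = -52
x (MIN): min(-90, 61) = -90
d (MAX): max(-52, -90) = -52
y (MIN): min(-41, 90, 58, 47) = -41
z (MIN): min(-90, 49) = -90
e (MAX): max(-41, -90) = -41
M2 (MIN): min(-43, -52, -41) = -52
aa (MIN): min(-19, -80) = -80
ab (MIN): min(56, 63, -20) = -20
ac (MIN): min(-11, 33, 82) = -11
ad (MIN): min(-62, -19, -53, 92) = -62
f (MAX): max(-80, -20, -11, -62) = -11
ae (MIN): min(-18, 38, -56) = -56
af (MIN): min(54, -47, -96) = -96
ag (MIN): min(-97, 83) = -97
ah (MIN): min(-5, -70) = -70
g (MAX): max(-56, -96, -97, -70) = -56
aj (MIN): min(-96, 33, 71) = -96
ak (MIN): min(35, -4) = -4
am (MIN): min(-65, 30, -33) = -65
h (MAX): max(-96, -4, -65) = -4
M3 (MIN): min(-11, -56, -4) = -56
top (MAX): max(12, -52, -56) = 12
At top, MAX picks M1 (highest: 12).
At M1, MIN picks a (lowest: 12).
At a, MAX picks j (highest: 12).
At j, MIN picks aq (lowest: 12).
Terminal value 12.

aq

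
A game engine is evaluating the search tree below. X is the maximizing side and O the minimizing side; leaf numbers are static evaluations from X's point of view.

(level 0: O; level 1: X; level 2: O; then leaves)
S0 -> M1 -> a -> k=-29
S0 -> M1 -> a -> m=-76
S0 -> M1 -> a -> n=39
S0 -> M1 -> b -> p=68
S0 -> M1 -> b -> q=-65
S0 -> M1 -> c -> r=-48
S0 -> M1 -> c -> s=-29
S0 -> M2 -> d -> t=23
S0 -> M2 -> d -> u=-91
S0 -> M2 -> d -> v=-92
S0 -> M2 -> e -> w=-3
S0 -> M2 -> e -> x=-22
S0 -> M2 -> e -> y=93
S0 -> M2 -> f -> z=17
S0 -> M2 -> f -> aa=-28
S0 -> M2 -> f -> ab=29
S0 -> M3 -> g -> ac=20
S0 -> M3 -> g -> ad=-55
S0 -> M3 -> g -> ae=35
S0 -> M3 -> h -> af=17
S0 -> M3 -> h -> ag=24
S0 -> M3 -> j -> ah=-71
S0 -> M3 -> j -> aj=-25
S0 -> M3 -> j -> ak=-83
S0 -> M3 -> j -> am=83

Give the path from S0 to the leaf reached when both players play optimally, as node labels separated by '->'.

S0 -> M1 -> c -> r

a (O): min(-29, -76, 39) = -76
b (O): min(68, -65) = -65
c (O): min(-48, -29) = -48
M1 (X): max(-76, -65, -48) = -48
d (O): min(23, -91, -92) = -92
e (O): min(-3, -22, 93) = -22
f (O): min(17, -28, 29) = -28
M2 (X): max(-92, -22, -28) = -22
g (O): min(20, -55, 35) = -55
h (O): min(17, 24) = 17
j (O): min(-71, -25, -83, 83) = -83
M3 (X): max(-55, 17, -83) = 17
S0 (O): min(-48, -22, 17) = -48
At S0, O picks M1 (lowest: -48).
At M1, X picks c (highest: -48).
At c, O picks r (lowest: -48).
Terminal value -48.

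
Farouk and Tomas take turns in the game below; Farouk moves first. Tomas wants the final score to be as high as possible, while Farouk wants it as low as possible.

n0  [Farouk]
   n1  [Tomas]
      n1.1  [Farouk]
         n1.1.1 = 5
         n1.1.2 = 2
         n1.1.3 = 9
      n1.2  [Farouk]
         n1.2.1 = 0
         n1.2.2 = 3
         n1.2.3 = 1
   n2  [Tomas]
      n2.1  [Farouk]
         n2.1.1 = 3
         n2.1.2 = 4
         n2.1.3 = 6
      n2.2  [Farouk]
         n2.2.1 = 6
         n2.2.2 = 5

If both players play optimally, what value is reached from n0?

n1.1 (Farouk): min(5, 2, 9) = 2
n1.2 (Farouk): min(0, 3, 1) = 0
n1 (Tomas): max(2, 0) = 2
n2.1 (Farouk): min(3, 4, 6) = 3
n2.2 (Farouk): min(6, 5) = 5
n2 (Tomas): max(3, 5) = 5
n0 (Farouk): min(2, 5) = 2

2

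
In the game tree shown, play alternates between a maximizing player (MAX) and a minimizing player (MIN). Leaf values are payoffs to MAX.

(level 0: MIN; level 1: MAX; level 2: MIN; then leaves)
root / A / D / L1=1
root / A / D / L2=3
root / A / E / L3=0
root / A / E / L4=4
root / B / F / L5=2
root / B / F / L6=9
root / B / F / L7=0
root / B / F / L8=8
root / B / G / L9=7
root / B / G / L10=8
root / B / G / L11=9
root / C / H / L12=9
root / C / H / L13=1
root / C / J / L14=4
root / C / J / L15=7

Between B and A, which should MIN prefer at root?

F (MIN): min(2, 9, 0, 8) = 0
G (MIN): min(7, 8, 9) = 7
B (MAX): max(0, 7) = 7
D (MIN): min(1, 3) = 1
E (MIN): min(0, 4) = 0
A (MAX): max(1, 0) = 1
MIN prefers the lower value; B=7, A=1. A is better since 1 < 7.

A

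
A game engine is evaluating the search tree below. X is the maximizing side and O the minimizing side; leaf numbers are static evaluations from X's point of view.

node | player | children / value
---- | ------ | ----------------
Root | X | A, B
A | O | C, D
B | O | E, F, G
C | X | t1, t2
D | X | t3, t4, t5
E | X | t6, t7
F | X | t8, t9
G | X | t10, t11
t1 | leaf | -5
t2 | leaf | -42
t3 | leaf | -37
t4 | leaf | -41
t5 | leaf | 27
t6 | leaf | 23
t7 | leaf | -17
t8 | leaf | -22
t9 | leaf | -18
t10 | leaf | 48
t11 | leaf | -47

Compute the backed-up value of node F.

-18

F (X): max(-22, -18) = -18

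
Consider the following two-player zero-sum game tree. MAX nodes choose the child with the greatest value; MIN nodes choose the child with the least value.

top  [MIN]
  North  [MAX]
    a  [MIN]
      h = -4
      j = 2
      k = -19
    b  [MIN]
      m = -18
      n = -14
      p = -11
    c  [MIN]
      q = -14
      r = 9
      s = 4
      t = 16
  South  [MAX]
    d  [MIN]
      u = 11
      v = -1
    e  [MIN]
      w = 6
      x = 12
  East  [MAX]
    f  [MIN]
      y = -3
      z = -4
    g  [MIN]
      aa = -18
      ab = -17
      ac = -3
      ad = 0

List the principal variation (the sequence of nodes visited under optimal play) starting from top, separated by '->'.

a (MIN): min(-4, 2, -19) = -19
b (MIN): min(-18, -14, -11) = -18
c (MIN): min(-14, 9, 4, 16) = -14
North (MAX): max(-19, -18, -14) = -14
d (MIN): min(11, -1) = -1
e (MIN): min(6, 12) = 6
South (MAX): max(-1, 6) = 6
f (MIN): min(-3, -4) = -4
g (MIN): min(-18, -17, -3, 0) = -18
East (MAX): max(-4, -18) = -4
top (MIN): min(-14, 6, -4) = -14
At top, MIN picks North (lowest: -14).
At North, MAX picks c (highest: -14).
At c, MIN picks q (lowest: -14).
Terminal value -14.

top -> North -> c -> q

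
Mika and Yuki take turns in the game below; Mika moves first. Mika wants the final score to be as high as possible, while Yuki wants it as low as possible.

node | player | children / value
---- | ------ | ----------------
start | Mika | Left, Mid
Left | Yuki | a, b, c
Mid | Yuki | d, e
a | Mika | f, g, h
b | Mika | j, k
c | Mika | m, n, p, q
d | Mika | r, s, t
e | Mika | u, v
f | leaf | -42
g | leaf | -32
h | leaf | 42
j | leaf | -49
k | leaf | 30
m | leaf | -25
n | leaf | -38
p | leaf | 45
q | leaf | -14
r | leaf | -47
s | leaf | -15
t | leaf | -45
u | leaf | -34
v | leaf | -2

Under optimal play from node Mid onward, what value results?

-15

d (Mika): max(-47, -15, -45) = -15
e (Mika): max(-34, -2) = -2
Mid (Yuki): min(-15, -2) = -15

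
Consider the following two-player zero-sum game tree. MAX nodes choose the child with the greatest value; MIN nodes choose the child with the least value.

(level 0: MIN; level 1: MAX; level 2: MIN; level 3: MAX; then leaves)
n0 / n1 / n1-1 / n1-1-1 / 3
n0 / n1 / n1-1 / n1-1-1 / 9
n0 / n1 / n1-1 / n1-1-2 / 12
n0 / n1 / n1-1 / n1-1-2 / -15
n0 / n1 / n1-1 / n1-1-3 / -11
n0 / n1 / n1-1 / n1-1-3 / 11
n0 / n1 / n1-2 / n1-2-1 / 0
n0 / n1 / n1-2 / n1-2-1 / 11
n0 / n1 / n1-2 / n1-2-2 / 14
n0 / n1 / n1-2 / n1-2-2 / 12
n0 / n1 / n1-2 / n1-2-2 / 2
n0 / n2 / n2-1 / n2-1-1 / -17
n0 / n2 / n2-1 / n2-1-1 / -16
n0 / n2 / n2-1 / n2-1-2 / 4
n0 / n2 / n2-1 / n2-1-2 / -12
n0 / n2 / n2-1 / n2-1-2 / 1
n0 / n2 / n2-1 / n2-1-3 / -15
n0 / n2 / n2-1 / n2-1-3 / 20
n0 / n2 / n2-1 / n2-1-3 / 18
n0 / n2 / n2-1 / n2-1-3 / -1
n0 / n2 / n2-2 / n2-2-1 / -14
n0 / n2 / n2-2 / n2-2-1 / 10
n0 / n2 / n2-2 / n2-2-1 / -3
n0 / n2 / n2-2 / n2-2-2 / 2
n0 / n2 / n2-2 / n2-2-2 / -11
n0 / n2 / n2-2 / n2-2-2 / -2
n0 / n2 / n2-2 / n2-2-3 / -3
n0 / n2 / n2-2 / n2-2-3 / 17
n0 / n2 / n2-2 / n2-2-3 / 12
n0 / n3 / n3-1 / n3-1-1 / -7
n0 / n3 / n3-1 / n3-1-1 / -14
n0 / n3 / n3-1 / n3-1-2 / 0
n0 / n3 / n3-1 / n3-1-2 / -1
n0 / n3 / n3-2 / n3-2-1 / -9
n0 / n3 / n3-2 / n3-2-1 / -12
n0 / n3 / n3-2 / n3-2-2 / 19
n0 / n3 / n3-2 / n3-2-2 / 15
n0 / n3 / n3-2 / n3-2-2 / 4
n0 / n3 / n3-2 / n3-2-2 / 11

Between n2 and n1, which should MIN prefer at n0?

n2

n2-1-1 (MAX): max(-17, -16) = -16
n2-1-2 (MAX): max(4, -12, 1) = 4
n2-1-3 (MAX): max(-15, 20, 18, -1) = 20
n2-1 (MIN): min(-16, 4, 20) = -16
n2-2-1 (MAX): max(-14, 10, -3) = 10
n2-2-2 (MAX): max(2, -11, -2) = 2
n2-2-3 (MAX): max(-3, 17, 12) = 17
n2-2 (MIN): min(10, 2, 17) = 2
n2 (MAX): max(-16, 2) = 2
n1-1-1 (MAX): max(3, 9) = 9
n1-1-2 (MAX): max(12, -15) = 12
n1-1-3 (MAX): max(-11, 11) = 11
n1-1 (MIN): min(9, 12, 11) = 9
n1-2-1 (MAX): max(0, 11) = 11
n1-2-2 (MAX): max(14, 12, 2) = 14
n1-2 (MIN): min(11, 14) = 11
n1 (MAX): max(9, 11) = 11
MIN prefers the lower value; n2=2, n1=11. n2 is better since 2 < 11.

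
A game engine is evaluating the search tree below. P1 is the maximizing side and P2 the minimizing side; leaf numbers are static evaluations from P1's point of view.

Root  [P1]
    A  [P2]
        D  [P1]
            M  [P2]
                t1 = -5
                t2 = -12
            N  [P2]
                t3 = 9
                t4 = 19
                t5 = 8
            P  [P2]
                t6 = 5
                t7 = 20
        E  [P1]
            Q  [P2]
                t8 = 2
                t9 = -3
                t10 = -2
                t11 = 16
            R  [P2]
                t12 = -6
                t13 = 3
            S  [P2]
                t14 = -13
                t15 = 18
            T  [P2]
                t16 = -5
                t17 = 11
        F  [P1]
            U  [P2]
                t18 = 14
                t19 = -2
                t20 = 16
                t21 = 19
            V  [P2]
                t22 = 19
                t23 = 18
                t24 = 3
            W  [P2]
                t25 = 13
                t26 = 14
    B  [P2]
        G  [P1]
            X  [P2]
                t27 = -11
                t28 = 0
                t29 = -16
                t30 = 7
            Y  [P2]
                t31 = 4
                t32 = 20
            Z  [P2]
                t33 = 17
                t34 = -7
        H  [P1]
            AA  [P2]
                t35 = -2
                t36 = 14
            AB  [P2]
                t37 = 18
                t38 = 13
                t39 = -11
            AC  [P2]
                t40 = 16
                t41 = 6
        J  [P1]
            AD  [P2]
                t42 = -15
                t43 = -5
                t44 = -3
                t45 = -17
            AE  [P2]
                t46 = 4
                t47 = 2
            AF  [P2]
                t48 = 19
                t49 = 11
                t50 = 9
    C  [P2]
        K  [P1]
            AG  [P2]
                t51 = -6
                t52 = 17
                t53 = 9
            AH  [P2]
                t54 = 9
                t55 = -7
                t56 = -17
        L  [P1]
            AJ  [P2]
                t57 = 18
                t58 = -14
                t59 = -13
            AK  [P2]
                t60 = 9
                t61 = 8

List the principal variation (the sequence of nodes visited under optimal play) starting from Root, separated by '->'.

Root -> B -> G -> Y -> t31

M (P2): min(-5, -12) = -12
N (P2): min(9, 19, 8) = 8
P (P2): min(5, 20) = 5
D (P1): max(-12, 8, 5) = 8
Q (P2): min(2, -3, -2, 16) = -3
R (P2): min(-6, 3) = -6
S (P2): min(-13, 18) = -13
T (P2): min(-5, 11) = -5
E (P1): max(-3, -6, -13, -5) = -3
U (P2): min(14, -2, 16, 19) = -2
V (P2): min(19, 18, 3) = 3
W (P2): min(13, 14) = 13
F (P1): max(-2, 3, 13) = 13
A (P2): min(8, -3, 13) = -3
X (P2): min(-11, 0, -16, 7) = -16
Y (P2): min(4, 20) = 4
Z (P2): min(17, -7) = -7
G (P1): max(-16, 4, -7) = 4
AA (P2): min(-2, 14) = -2
AB (P2): min(18, 13, -11) = -11
AC (P2): min(16, 6) = 6
H (P1): max(-2, -11, 6) = 6
AD (P2): min(-15, -5, -3, -17) = -17
AE (P2): min(4, 2) = 2
AF (P2): min(19, 11, 9) = 9
J (P1): max(-17, 2, 9) = 9
B (P2): min(4, 6, 9) = 4
AG (P2): min(-6, 17, 9) = -6
AH (P2): min(9, -7, -17) = -17
K (P1): max(-6, -17) = -6
AJ (P2): min(18, -14, -13) = -14
AK (P2): min(9, 8) = 8
L (P1): max(-14, 8) = 8
C (P2): min(-6, 8) = -6
Root (P1): max(-3, 4, -6) = 4
At Root, P1 picks B (highest: 4).
At B, P2 picks G (lowest: 4).
At G, P1 picks Y (highest: 4).
At Y, P2 picks t31 (lowest: 4).
Terminal value 4.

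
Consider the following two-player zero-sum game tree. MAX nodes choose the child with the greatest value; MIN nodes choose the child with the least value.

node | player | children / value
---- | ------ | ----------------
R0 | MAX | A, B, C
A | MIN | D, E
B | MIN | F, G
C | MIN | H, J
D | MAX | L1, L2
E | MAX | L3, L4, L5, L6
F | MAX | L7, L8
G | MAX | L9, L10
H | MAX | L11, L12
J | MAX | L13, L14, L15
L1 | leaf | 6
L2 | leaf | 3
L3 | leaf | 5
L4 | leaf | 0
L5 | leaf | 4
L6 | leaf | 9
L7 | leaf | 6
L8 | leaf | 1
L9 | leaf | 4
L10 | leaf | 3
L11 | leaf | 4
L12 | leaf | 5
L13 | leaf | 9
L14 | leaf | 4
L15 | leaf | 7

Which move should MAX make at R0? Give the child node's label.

D (MAX): max(6, 3) = 6
E (MAX): max(5, 0, 4, 9) = 9
A (MIN): min(6, 9) = 6
F (MAX): max(6, 1) = 6
G (MAX): max(4, 3) = 4
B (MIN): min(6, 4) = 4
H (MAX): max(4, 5) = 5
J (MAX): max(9, 4, 7) = 9
C (MIN): min(5, 9) = 5
R0 (MAX): max(6, 4, 5) = 6
MAX at R0 wants the highest of {A=6, B=4, C=5}, so chooses A.

A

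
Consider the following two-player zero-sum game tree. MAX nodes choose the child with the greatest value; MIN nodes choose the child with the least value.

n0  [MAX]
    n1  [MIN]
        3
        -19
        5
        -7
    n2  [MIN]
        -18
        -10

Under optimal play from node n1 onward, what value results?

-19

n1 (MIN): min(3, -19, 5, -7) = -19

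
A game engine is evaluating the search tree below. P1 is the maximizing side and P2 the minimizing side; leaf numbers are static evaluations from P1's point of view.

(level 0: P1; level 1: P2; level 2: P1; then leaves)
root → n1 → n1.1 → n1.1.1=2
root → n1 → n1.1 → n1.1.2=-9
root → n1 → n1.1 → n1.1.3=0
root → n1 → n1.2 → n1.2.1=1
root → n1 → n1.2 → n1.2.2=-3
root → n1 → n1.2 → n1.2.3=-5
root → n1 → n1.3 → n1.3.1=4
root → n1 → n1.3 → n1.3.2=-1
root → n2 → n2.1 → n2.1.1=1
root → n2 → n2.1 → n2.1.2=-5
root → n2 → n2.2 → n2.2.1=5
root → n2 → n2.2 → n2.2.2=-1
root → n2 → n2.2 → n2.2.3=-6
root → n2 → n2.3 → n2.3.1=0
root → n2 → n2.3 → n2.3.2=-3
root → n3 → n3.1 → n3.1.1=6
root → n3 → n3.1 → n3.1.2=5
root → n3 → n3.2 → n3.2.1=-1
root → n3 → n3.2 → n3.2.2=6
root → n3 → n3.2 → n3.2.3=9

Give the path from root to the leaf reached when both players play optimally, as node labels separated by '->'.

n1.1 (P1): max(2, -9, 0) = 2
n1.2 (P1): max(1, -3, -5) = 1
n1.3 (P1): max(4, -1) = 4
n1 (P2): min(2, 1, 4) = 1
n2.1 (P1): max(1, -5) = 1
n2.2 (P1): max(5, -1, -6) = 5
n2.3 (P1): max(0, -3) = 0
n2 (P2): min(1, 5, 0) = 0
n3.1 (P1): max(6, 5) = 6
n3.2 (P1): max(-1, 6, 9) = 9
n3 (P2): min(6, 9) = 6
root (P1): max(1, 0, 6) = 6
At root, P1 picks n3 (highest: 6).
At n3, P2 picks n3.1 (lowest: 6).
At n3.1, P1 picks n3.1.1 (highest: 6).
Terminal value 6.

root -> n3 -> n3.1 -> n3.1.1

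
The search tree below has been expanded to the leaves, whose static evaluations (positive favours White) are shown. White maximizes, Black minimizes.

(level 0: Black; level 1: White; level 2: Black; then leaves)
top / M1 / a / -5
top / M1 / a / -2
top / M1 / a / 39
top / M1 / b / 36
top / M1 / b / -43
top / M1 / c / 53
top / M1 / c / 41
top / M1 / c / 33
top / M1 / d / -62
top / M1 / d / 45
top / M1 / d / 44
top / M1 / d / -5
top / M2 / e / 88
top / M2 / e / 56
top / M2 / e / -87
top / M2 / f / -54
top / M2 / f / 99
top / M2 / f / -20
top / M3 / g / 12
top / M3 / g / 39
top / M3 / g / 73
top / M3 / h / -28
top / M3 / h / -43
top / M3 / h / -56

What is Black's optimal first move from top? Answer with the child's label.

a (Black): min(-5, -2, 39) = -5
b (Black): min(36, -43) = -43
c (Black): min(53, 41, 33) = 33
d (Black): min(-62, 45, 44, -5) = -62
M1 (White): max(-5, -43, 33, -62) = 33
e (Black): min(88, 56, -87) = -87
f (Black): min(-54, 99, -20) = -54
M2 (White): max(-87, -54) = -54
g (Black): min(12, 39, 73) = 12
h (Black): min(-28, -43, -56) = -56
M3 (White): max(12, -56) = 12
top (Black): min(33, -54, 12) = -54
Black at top wants the lowest of {M1=33, M2=-54, M3=12}, so chooses M2.

M2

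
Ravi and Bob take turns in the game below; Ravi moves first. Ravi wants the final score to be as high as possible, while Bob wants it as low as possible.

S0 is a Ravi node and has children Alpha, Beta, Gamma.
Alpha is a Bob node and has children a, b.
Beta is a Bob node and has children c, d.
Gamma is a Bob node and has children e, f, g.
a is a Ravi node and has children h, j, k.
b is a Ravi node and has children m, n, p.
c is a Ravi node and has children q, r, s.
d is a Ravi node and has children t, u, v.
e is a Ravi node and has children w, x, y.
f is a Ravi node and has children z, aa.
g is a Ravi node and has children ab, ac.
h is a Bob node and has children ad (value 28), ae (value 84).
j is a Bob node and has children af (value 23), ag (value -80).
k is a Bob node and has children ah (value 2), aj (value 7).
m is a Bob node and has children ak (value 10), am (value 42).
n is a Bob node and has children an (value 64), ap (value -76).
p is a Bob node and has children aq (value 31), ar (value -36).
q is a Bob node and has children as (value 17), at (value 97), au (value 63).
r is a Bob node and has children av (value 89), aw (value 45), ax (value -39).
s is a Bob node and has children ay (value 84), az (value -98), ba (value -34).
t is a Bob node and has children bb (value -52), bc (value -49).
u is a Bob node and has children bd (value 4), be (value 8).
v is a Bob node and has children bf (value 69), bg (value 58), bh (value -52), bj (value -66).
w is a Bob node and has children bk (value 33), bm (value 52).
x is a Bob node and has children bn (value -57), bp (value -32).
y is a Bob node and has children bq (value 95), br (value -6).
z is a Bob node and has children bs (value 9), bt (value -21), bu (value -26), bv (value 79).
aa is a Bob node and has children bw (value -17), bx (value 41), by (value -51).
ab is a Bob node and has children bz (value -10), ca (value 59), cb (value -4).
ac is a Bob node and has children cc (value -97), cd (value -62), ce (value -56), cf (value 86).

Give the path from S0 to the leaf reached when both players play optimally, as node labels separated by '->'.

S0 -> Alpha -> b -> m -> ak

h (Bob): min(28, 84) = 28
j (Bob): min(23, -80) = -80
k (Bob): min(2, 7) = 2
a (Ravi): max(28, -80, 2) = 28
m (Bob): min(10, 42) = 10
n (Bob): min(64, -76) = -76
p (Bob): min(31, -36) = -36
b (Ravi): max(10, -76, -36) = 10
Alpha (Bob): min(28, 10) = 10
q (Bob): min(17, 97, 63) = 17
r (Bob): min(89, 45, -39) = -39
s (Bob): min(84, -98, -34) = -98
c (Ravi): max(17, -39, -98) = 17
t (Bob): min(-52, -49) = -52
u (Bob): min(4, 8) = 4
v (Bob): min(69, 58, -52, -66) = -66
d (Ravi): max(-52, 4, -66) = 4
Beta (Bob): min(17, 4) = 4
w (Bob): min(33, 52) = 33
x (Bob): min(-57, -32) = -57
y (Bob): min(95, -6) = -6
e (Ravi): max(33, -57, -6) = 33
z (Bob): min(9, -21, -26, 79) = -26
aa (Bob): min(-17, 41, -51) = -51
f (Ravi): max(-26, -51) = -26
ab (Bob): min(-10, 59, -4) = -10
ac (Bob): min(-97, -62, -56, 86) = -97
g (Ravi): max(-10, -97) = -10
Gamma (Bob): min(33, -26, -10) = -26
S0 (Ravi): max(10, 4, -26) = 10
At S0, Ravi picks Alpha (highest: 10).
At Alpha, Bob picks b (lowest: 10).
At b, Ravi picks m (highest: 10).
At m, Bob picks ak (lowest: 10).
Terminal value 10.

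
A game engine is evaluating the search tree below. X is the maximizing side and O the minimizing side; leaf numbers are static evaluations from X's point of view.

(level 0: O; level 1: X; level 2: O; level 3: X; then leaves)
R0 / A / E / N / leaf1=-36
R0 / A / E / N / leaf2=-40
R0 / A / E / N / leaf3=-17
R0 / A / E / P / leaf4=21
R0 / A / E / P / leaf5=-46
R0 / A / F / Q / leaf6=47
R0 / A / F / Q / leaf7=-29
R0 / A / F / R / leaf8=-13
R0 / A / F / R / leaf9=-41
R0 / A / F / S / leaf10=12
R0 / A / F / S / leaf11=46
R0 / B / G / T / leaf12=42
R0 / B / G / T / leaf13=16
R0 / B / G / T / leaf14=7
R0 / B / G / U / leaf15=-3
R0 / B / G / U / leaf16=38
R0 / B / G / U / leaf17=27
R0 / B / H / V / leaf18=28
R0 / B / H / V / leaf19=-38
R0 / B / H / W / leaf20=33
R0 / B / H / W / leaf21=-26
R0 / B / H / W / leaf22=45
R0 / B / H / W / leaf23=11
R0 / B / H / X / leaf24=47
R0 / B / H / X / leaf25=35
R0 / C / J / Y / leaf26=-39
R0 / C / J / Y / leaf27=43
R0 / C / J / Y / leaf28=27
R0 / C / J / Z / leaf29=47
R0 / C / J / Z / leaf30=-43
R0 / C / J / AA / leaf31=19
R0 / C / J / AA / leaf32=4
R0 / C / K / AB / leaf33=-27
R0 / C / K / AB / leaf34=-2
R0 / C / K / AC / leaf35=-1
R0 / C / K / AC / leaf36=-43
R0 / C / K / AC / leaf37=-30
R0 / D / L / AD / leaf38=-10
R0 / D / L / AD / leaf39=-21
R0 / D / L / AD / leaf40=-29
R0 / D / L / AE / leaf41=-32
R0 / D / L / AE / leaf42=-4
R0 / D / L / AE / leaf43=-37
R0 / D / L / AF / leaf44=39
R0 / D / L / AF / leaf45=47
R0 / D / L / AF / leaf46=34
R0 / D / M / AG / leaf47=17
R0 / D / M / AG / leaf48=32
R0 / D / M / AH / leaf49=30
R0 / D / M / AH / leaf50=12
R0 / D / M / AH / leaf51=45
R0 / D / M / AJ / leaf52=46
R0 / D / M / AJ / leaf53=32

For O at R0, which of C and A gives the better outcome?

Y (X): max(-39, 43, 27) = 43
Z (X): max(47, -43) = 47
AA (X): max(19, 4) = 19
J (O): min(43, 47, 19) = 19
AB (X): max(-27, -2) = -2
AC (X): max(-1, -43, -30) = -1
K (O): min(-2, -1) = -2
C (X): max(19, -2) = 19
N (X): max(-36, -40, -17) = -17
P (X): max(21, -46) = 21
E (O): min(-17, 21) = -17
Q (X): max(47, -29) = 47
R (X): max(-13, -41) = -13
S (X): max(12, 46) = 46
F (O): min(47, -13, 46) = -13
A (X): max(-17, -13) = -13
O prefers the lower value; C=19, A=-13. A is better since -13 < 19.

A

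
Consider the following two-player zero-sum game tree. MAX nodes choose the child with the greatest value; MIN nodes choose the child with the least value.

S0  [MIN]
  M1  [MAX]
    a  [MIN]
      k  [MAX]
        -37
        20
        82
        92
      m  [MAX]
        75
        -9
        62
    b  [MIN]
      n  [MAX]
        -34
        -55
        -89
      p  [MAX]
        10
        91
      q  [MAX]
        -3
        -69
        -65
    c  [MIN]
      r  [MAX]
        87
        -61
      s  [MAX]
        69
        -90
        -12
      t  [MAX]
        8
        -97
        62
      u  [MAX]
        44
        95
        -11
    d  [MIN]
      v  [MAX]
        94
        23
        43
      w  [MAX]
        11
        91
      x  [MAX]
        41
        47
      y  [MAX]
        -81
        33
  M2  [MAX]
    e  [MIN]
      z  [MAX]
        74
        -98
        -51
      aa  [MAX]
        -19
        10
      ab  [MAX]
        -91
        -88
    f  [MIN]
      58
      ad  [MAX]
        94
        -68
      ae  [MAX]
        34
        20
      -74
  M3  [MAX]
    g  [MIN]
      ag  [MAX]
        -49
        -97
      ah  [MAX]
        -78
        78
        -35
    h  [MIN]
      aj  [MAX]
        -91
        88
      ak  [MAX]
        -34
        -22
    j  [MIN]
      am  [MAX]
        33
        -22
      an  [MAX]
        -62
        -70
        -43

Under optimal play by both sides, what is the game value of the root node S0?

-74

k (MAX): max(-37, 20, 82, 92) = 92
m (MAX): max(75, -9, 62) = 75
a (MIN): min(92, 75) = 75
n (MAX): max(-34, -55, -89) = -34
p (MAX): max(10, 91) = 91
q (MAX): max(-3, -69, -65) = -3
b (MIN): min(-34, 91, -3) = -34
r (MAX): max(87, -61) = 87
s (MAX): max(69, -90, -12) = 69
t (MAX): max(8, -97, 62) = 62
u (MAX): max(44, 95, -11) = 95
c (MIN): min(87, 69, 62, 95) = 62
v (MAX): max(94, 23, 43) = 94
w (MAX): max(11, 91) = 91
x (MAX): max(41, 47) = 47
y (MAX): max(-81, 33) = 33
d (MIN): min(94, 91, 47, 33) = 33
M1 (MAX): max(75, -34, 62, 33) = 75
z (MAX): max(74, -98, -51) = 74
aa (MAX): max(-19, 10) = 10
ab (MAX): max(-91, -88) = -88
e (MIN): min(74, 10, -88) = -88
ad (MAX): max(94, -68) = 94
ae (MAX): max(34, 20) = 34
f (MIN): min(58, 94, 34, -74) = -74
M2 (MAX): max(-88, -74) = -74
ag (MAX): max(-49, -97) = -49
ah (MAX): max(-78, 78, -35) = 78
g (MIN): min(-49, 78) = -49
aj (MAX): max(-91, 88) = 88
ak (MAX): max(-34, -22) = -22
h (MIN): min(88, -22) = -22
am (MAX): max(33, -22) = 33
an (MAX): max(-62, -70, -43) = -43
j (MIN): min(33, -43) = -43
M3 (MAX): max(-49, -22, -43) = -22
S0 (MIN): min(75, -74, -22) = -74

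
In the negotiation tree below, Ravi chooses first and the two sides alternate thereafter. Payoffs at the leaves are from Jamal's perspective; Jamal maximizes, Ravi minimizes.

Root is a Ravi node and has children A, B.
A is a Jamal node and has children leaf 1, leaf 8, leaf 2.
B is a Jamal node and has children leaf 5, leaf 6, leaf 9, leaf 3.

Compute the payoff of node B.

B (Jamal): max(5, 6, 9, 3) = 9

9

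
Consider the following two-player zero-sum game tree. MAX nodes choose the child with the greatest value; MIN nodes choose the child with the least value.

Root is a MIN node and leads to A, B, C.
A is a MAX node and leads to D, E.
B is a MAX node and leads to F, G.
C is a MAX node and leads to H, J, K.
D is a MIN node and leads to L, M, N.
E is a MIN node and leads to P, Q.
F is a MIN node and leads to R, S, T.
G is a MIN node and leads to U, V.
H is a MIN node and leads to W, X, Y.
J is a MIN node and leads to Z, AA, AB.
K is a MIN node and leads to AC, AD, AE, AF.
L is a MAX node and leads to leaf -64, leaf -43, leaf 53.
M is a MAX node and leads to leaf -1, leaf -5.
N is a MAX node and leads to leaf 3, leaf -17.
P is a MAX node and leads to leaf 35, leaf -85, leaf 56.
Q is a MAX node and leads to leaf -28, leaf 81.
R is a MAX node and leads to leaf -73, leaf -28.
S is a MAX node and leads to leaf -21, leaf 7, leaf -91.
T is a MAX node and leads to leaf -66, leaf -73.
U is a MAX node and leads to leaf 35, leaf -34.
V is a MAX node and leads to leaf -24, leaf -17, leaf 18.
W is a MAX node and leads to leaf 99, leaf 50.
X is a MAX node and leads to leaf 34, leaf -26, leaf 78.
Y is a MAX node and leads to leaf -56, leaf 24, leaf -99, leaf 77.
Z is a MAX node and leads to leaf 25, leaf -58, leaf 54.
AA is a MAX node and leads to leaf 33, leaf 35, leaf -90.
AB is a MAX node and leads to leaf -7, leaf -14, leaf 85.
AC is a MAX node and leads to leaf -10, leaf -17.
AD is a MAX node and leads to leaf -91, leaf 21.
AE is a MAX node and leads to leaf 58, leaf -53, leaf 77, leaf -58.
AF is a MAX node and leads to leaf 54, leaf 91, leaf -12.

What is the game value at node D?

L (MAX): max(-64, -43, 53) = 53
M (MAX): max(-1, -5) = -1
N (MAX): max(3, -17) = 3
D (MIN): min(53, -1, 3) = -1

-1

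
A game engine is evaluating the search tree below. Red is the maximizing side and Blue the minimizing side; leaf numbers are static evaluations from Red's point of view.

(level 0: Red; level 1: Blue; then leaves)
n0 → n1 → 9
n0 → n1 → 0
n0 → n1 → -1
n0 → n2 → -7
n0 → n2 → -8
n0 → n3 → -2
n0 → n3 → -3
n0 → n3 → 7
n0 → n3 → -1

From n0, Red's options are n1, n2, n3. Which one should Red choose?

n1

n1 (Blue): min(9, 0, -1) = -1
n2 (Blue): min(-7, -8) = -8
n3 (Blue): min(-2, -3, 7, -1) = -3
n0 (Red): max(-1, -8, -3) = -1
Red at n0 wants the highest of {n1=-1, n2=-8, n3=-3}, so chooses n1.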